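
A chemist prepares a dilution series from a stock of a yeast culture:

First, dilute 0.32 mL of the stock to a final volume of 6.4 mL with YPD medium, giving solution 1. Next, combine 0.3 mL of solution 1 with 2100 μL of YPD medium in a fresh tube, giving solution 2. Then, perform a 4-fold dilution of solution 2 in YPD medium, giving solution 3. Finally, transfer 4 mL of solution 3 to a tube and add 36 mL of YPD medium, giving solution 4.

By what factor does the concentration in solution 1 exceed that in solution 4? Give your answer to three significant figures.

320

Step 1: 0.32 mL brought to 6.4 mL → factor 6.4/0.32 = 20
Step 2: 0.3 mL + 2100 μL = 2.4 mL total → factor 2.4/0.3 = 8
Step 3: 4-fold → factor 4
Step 4: 4 mL + 36 mL = 40 mL total → factor 40/4 = 10
Dilution factor to solution 1 = 20; to solution 4 = 6400
[solution 1]/[solution 4] = (factor to solution 4)/(factor to solution 1) = 6400/20 = 320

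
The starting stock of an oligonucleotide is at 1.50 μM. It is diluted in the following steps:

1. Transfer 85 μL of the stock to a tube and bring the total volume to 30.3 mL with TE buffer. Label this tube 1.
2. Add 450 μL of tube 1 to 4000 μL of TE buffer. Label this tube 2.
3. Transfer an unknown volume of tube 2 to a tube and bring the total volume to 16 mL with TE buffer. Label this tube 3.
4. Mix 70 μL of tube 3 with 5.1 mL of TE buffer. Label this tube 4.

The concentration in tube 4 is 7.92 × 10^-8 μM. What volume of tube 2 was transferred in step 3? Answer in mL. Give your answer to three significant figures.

0.220 mL

Step 1: 85 μL brought to 30.3 mL → factor 30300/85 = 356.47
Step 2: 450 μL + 4000 μL = 4450 μL total → factor 4450/450 = 9.8889
Step 3: v brought to 16 mL → factor = 16 mL/v
Step 4: 70 μL + 5.1 mL = 5170 μL total → factor 5170/70 = 73.857
Product of known-step factors = 2.6035 × 10^5
Overall factor = 1.50 μM / (7.92 × 10^-8 μM) = 1.8939 × 10^7
Step-3 factor = 1.8939 × 10^7 / 2.6035 × 10^5 = 72.745
v = 16 mL / 72.745 = 0.220 mL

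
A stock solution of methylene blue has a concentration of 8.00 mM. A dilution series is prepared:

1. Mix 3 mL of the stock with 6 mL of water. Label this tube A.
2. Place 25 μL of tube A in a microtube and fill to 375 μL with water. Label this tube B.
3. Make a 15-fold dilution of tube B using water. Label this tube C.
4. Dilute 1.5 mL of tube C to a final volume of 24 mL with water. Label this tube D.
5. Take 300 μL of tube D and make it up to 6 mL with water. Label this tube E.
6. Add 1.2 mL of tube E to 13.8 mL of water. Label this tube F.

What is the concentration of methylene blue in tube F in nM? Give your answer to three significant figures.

2.96 nM

Step 1: 3 mL + 6 mL = 9 mL total → factor 9/3 = 3
Step 2: 25 μL brought to 375 μL → factor 375/25 = 15
Step 3: 15-fold → factor 15
Step 4: 1.5 mL brought to 24 mL → factor 24/1.5 = 16
Step 5: 300 μL brought to 6 mL → factor 6000/300 = 20
Step 6: 1.2 mL + 13.8 mL = 15 mL total → factor 15/1.2 = 12.5
Overall dilution factor = 3 × 15 × 15 × 16 × 20 × 12.5 = 2.7 × 10^6
Final = 8.00 mM / 2.7 × 10^6 = 2.963 × 10^-6 mM = 2.96 nM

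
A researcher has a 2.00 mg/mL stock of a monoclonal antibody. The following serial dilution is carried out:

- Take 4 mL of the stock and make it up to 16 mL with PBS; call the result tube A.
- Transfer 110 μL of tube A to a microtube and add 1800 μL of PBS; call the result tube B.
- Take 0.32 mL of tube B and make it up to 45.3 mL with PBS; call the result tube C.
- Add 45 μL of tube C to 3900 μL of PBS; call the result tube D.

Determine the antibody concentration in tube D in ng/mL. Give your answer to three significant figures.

2.32 ng/mL

Step 1: 4 mL brought to 16 mL → factor 16/4 = 4
Step 2: 110 μL + 1800 μL = 1910 μL total → factor 1910/110 = 17.364
Step 3: 0.32 mL brought to 45.3 mL → factor 45.3/0.32 = 141.56
Step 4: 45 μL + 3900 μL = 3945 μL total → factor 3945/45 = 87.667
Overall dilution factor = 4 × 17.364 × 141.56 × 87.667 = 8.6195 × 10^5
Final = 2.00 mg/mL / 8.6195 × 10^5 = 2.320 × 10^-6 mg/mL = 2.32 ng/mL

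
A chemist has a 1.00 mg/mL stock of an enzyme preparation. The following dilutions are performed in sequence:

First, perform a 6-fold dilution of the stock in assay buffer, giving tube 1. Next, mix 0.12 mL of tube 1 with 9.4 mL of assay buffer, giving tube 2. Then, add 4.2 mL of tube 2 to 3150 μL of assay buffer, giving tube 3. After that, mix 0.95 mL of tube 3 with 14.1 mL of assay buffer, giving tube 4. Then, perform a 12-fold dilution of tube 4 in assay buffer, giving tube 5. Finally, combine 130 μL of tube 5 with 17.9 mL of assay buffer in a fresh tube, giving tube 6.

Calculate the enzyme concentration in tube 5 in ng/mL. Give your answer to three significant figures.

Step 1: 6-fold → factor 6
Step 2: 0.12 mL + 9.4 mL = 9.52 mL total → factor 9.52/0.12 = 79.333
Step 3: 4.2 mL + 3150 μL = 7.35 mL total → factor 7.35/4.2 = 1.75
Step 4: 0.95 mL + 14.1 mL = 15.05 mL total → factor 15.05/0.95 = 15.842
Step 5: 12-fold → factor 12
Dilution factor through tube 5 = 6 × 79.333 × 1.75 × 15.842 × 12 = 1.5836 × 10^5
[tube 5] = 1.00 mg/mL / 1.5836 × 10^5 = 6.315 × 10^-6 mg/mL = 6.31 ng/mL

6.31 ng/mL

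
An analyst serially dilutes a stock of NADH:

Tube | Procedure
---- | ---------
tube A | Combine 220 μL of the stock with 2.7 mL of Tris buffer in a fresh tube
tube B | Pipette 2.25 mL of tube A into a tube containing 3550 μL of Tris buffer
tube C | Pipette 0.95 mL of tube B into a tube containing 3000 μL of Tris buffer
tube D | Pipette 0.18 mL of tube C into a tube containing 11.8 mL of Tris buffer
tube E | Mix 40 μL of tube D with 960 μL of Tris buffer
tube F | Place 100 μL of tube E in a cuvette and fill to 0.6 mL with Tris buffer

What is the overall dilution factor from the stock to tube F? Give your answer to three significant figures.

Step 1: 220 μL + 2.7 mL = 2920 μL total → factor 2920/220 = 13.273
Step 2: 2.25 mL + 3550 μL = 5.8 mL total → factor 5.8/2.25 = 2.5778
Step 3: 0.95 mL + 3000 μL = 3.95 mL total → factor 3.95/0.95 = 4.1579
Step 4: 0.18 mL + 11.8 mL = 11.98 mL total → factor 11.98/0.18 = 66.556
Step 5: 40 μL + 960 μL = 1000 μL total → factor 1000/40 = 25
Step 6: 100 μL brought to 0.6 mL → factor 600/100 = 6
Overall dilution factor = 13.273 × 2.5778 × 4.1579 × 66.556 × 25 × 6 = 1.4202 × 10^6

1.42 × 10^6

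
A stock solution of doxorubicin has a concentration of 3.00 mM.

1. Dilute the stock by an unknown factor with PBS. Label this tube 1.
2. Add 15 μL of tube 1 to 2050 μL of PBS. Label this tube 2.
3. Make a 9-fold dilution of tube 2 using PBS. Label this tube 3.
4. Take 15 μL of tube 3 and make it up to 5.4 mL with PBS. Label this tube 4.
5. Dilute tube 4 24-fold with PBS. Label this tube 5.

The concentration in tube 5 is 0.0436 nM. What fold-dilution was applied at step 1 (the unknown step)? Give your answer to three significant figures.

Step 1: unknown factor x
Step 2: 15 μL + 2050 μL = 2065 μL total → factor 2065/15 = 137.67
Step 3: 9-fold → factor 9
Step 4: 15 μL brought to 5.4 mL → factor 5400/15 = 360
Step 5: 24-fold → factor 24
Product of known-step factors = 1.0705 × 10^7
Overall factor = 3.00 mM / (0.0436 nM) = 6.8807 × 10^7
x = 6.8807 × 10^7 / 1.0705 × 10^7 = 6.43

6.43-fold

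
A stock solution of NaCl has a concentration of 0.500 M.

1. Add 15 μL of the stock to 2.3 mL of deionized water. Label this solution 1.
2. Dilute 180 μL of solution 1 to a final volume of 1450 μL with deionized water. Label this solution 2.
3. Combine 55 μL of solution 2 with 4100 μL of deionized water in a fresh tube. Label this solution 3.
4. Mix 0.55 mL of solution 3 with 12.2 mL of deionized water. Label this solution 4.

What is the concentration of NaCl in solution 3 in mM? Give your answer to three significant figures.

Step 1: 15 μL + 2.3 mL = 2315 μL total → factor 2315/15 = 154.33
Step 2: 180 μL brought to 1450 μL → factor 1450/180 = 8.0556
Step 3: 55 μL + 4100 μL = 4155 μL total → factor 4155/55 = 75.545
Dilution factor through solution 3 = 154.33 × 8.0556 × 75.545 = 93921
[solution 3] = 0.500 M / 93921 = 5.324 × 10^-6 M = 0.00532 mM

0.00532 mM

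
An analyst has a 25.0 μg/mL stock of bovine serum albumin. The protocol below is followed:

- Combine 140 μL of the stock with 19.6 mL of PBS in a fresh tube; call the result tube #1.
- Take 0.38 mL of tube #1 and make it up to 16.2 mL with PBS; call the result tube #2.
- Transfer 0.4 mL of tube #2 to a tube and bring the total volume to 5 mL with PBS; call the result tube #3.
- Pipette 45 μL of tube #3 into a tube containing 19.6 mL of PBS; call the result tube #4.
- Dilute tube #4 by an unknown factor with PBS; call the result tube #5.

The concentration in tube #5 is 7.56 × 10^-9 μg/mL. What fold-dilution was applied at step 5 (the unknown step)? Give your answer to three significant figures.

101-fold

Step 1: 140 μL + 19.6 mL = 19740 μL total → factor 19740/140 = 141
Step 2: 0.38 mL brought to 16.2 mL → factor 16.2/0.38 = 42.632
Step 3: 0.4 mL brought to 5 mL → factor 5/0.4 = 12.5
Step 4: 45 μL + 19.6 mL = 19645 μL total → factor 19645/45 = 436.56
Step 5: unknown factor x
Product of known-step factors = 3.2802 × 10^7
Overall factor = 25.0 μg/mL / (7.56 × 10^-9 μg/mL) = 3.3069 × 10^9
x = 3.3069 × 10^9 / 3.2802 × 10^7 = 101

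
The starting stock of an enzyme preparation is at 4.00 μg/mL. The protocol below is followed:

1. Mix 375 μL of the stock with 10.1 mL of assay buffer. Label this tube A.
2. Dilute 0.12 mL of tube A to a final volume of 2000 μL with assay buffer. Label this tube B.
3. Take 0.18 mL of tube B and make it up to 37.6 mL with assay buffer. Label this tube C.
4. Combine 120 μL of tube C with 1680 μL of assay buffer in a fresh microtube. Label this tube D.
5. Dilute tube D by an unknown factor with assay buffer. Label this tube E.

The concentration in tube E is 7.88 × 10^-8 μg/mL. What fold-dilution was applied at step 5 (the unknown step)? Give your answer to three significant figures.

34.8-fold

Step 1: 375 μL + 10.1 mL = 10475 μL total → factor 10475/375 = 27.933
Step 2: 0.12 mL brought to 2000 μL → factor 2/0.12 = 16.667
Step 3: 0.18 mL brought to 37.6 mL → factor 37.6/0.18 = 208.89
Step 4: 120 μL + 1680 μL = 1800 μL total → factor 1800/120 = 15
Step 5: unknown factor x
Product of known-step factors = 1.4587 × 10^6
Overall factor = 4.00 μg/mL / (7.88 × 10^-8 μg/mL) = 5.0761 × 10^7
x = 5.0761 × 10^7 / 1.4587 × 10^6 = 34.8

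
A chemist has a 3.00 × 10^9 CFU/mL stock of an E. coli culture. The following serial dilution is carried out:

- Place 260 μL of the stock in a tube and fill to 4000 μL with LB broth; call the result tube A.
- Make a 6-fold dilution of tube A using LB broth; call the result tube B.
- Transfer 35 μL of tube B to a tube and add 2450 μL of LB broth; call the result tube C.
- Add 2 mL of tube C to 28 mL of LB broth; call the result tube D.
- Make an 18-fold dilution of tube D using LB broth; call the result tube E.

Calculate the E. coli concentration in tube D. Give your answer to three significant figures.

Step 1: 260 μL brought to 4000 μL → factor 4000/260 = 15.385
Step 2: 6-fold → factor 6
Step 3: 35 μL + 2450 μL = 2485 μL total → factor 2485/35 = 71
Step 4: 2 mL + 28 mL = 30 mL total → factor 30/2 = 15
Dilution factor through tube D = 15.385 × 6 × 71 × 15 = 98308
[tube D] = 3.00 × 10^9 CFU/mL / 98308 = 3.05 × 10^4 CFU/mL

3.05 × 10^4 CFU/mL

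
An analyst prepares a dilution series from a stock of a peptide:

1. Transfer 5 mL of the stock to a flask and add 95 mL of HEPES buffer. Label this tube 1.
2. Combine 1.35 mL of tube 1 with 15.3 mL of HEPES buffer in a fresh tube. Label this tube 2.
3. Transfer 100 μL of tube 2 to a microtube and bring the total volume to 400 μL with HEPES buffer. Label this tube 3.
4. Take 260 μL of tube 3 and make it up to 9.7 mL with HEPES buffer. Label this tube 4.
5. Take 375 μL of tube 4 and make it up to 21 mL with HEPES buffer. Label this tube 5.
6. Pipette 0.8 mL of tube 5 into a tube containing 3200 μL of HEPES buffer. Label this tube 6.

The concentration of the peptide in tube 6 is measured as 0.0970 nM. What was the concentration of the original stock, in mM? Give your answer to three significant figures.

1.00 mM

Step 1: 5 mL + 95 mL = 100 mL total → factor 100/5 = 20
Step 2: 1.35 mL + 15.3 mL = 16.65 mL total → factor 16.65/1.35 = 12.333
Step 3: 100 μL brought to 400 μL → factor 400/100 = 4
Step 4: 260 μL brought to 9.7 mL → factor 9700/260 = 37.308
Step 5: 375 μL brought to 21 mL → factor 21000/375 = 56
Step 6: 0.8 mL + 3200 μL = 4 mL total → factor 4/0.8 = 5
Overall dilution factor = 20 × 12.333 × 4 × 37.308 × 56 × 5 = 1.0307 × 10^7
Stock = 0.0970 nM × 1.0307 × 10^7 = 9.998 × 10^5 nM = 1.00 mM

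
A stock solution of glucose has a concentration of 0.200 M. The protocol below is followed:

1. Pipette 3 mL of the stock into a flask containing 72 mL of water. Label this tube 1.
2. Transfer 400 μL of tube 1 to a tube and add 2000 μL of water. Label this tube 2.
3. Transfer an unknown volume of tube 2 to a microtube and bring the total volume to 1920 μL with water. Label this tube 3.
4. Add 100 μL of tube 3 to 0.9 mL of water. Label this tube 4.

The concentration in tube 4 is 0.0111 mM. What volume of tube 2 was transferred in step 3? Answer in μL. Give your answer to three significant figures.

Step 1: 3 mL + 72 mL = 75 mL total → factor 75/3 = 25
Step 2: 400 μL + 2000 μL = 2400 μL total → factor 2400/400 = 6
Step 3: v brought to 1920 μL → factor = 1920 μL/v
Step 4: 100 μL + 0.9 mL = 1000 μL total → factor 1000/100 = 10
Product of known-step factors = 1500
Overall factor = 0.200 M / (0.0111 mM) = 18018
Step-3 factor = 18018 / 1500 = 12.012
v = 1920 μL / 12.012 = 160 μL

160 μL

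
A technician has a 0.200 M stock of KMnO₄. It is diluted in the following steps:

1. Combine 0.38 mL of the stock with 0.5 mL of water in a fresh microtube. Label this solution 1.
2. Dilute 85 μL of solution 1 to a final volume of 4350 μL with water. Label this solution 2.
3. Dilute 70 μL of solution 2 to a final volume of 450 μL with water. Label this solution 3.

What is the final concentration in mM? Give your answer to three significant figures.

Step 1: 0.38 mL + 0.5 mL = 0.88 mL total → factor 0.88/0.38 = 2.3158
Step 2: 85 μL brought to 4350 μL → factor 4350/85 = 51.176
Step 3: 70 μL brought to 450 μL → factor 450/70 = 6.4286
Overall dilution factor = 2.3158 × 51.176 × 6.4286 = 761.88
Final = 0.200 M / 761.88 = 0.0002625 M = 0.263 mM

0.263 mM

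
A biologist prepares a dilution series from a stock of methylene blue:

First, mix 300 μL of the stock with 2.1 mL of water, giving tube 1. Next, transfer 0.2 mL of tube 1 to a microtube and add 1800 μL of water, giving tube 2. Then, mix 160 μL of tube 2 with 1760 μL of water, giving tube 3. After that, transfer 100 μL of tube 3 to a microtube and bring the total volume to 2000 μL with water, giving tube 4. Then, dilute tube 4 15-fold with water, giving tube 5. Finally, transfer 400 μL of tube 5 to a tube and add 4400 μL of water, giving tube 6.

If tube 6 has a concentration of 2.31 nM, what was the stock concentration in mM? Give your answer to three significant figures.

Step 1: 300 μL + 2.1 mL = 2400 μL total → factor 2400/300 = 8
Step 2: 0.2 mL + 1800 μL = 2 mL total → factor 2/0.2 = 10
Step 3: 160 μL + 1760 μL = 1920 μL total → factor 1920/160 = 12
Step 4: 100 μL brought to 2000 μL → factor 2000/100 = 20
Step 5: 15-fold → factor 15
Step 6: 400 μL + 4400 μL = 4800 μL total → factor 4800/400 = 12
Overall dilution factor = 8 × 10 × 12 × 20 × 15 × 12 = 3.456 × 10^6
Stock = 2.31 nM × 3.456 × 10^6 = 7.983 × 10^6 nM = 7.98 mM

7.98 mM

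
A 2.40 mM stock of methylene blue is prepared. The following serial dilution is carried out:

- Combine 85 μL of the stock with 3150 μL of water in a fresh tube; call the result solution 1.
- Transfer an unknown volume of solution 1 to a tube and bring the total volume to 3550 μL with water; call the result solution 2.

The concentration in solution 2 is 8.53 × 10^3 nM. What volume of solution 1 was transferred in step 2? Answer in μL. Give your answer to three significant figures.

480 μL

Step 1: 85 μL + 3150 μL = 3235 μL total → factor 3235/85 = 38.059
Step 2: v brought to 3550 μL → factor = 3550 μL/v
Product of known-step factors = 38.059
Overall factor = 2.40 mM / (8.53 × 10^3 nM) = 281.36
Step-2 factor = 281.36 / 38.059 = 7.3928
v = 3550 μL / 7.3928 = 480 μL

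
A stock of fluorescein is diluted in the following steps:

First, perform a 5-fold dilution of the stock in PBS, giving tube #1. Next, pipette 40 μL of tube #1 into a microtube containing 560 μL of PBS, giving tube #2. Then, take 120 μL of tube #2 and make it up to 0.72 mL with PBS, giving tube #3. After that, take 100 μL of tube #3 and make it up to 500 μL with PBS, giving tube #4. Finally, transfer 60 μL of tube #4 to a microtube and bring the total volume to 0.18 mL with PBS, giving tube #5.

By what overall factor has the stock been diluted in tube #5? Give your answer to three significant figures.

6.75 × 10^3

Step 1: 5-fold → factor 5
Step 2: 40 μL + 560 μL = 600 μL total → factor 600/40 = 15
Step 3: 120 μL brought to 0.72 mL → factor 720/120 = 6
Step 4: 100 μL brought to 500 μL → factor 500/100 = 5
Step 5: 60 μL brought to 0.18 mL → factor 180/60 = 3
Overall dilution factor = 5 × 15 × 6 × 5 × 3 = 6750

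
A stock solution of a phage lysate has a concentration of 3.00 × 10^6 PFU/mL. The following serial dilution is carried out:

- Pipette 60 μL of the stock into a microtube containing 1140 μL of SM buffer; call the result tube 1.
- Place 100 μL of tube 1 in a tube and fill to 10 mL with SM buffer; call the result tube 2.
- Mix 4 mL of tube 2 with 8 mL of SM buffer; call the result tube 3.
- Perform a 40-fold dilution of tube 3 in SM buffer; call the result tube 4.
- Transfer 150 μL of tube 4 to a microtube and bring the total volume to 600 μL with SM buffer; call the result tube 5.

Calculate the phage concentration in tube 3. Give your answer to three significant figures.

Step 1: 60 μL + 1140 μL = 1200 μL total → factor 1200/60 = 20
Step 2: 100 μL brought to 10 mL → factor 10000/100 = 100
Step 3: 4 mL + 8 mL = 12 mL total → factor 12/4 = 3
Dilution factor through tube 3 = 20 × 100 × 3 = 6000
[tube 3] = 3.00 × 10^6 PFU/mL / 6000 = 500 PFU/mL

500 PFU/mL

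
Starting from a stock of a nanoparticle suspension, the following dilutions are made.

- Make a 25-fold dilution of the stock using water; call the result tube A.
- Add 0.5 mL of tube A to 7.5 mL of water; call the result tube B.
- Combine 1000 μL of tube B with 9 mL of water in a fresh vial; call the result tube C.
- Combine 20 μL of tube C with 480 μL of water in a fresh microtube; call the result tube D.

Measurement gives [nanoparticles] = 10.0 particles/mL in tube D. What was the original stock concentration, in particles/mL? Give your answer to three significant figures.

1.00 × 10^6 particles/mL

Step 1: 25-fold → factor 25
Step 2: 0.5 mL + 7.5 mL = 8 mL total → factor 8/0.5 = 16
Step 3: 1000 μL + 9 mL = 10000 μL total → factor 10000/1000 = 10
Step 4: 20 μL + 480 μL = 500 μL total → factor 500/20 = 25
Overall dilution factor = 25 × 16 × 10 × 25 = 1 × 10^5
Stock = 10.0 particles/mL × 1 × 10^5 = 1.00 × 10^6 particles/mL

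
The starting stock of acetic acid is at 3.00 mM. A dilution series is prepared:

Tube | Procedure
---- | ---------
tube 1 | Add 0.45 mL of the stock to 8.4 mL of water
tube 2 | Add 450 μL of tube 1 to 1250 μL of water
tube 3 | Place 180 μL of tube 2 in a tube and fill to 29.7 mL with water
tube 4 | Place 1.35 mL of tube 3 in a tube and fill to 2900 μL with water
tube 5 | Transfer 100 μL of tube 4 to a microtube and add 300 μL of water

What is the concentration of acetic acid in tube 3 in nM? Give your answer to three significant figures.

Step 1: 0.45 mL + 8.4 mL = 8.85 mL total → factor 8.85/0.45 = 19.667
Step 2: 450 μL + 1250 μL = 1700 μL total → factor 1700/450 = 3.7778
Step 3: 180 μL brought to 29.7 mL → factor 29700/180 = 165
Dilution factor through tube 3 = 19.667 × 3.7778 × 165 = 12259
[tube 3] = 3.00 mM / 12259 = 0.0002447 mM = 245 nM

245 nM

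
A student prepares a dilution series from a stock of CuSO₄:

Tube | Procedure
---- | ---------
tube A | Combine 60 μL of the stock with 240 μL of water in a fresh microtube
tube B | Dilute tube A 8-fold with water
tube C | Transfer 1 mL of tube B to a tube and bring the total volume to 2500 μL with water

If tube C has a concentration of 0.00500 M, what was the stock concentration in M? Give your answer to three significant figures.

Step 1: 60 μL + 240 μL = 300 μL total → factor 300/60 = 5
Step 2: 8-fold → factor 8
Step 3: 1 mL brought to 2500 μL → factor 2.5/1 = 2.5
Overall dilution factor = 5 × 8 × 2.5 = 100
Stock = 0.00500 M × 100 = 0.500 M

0.500 M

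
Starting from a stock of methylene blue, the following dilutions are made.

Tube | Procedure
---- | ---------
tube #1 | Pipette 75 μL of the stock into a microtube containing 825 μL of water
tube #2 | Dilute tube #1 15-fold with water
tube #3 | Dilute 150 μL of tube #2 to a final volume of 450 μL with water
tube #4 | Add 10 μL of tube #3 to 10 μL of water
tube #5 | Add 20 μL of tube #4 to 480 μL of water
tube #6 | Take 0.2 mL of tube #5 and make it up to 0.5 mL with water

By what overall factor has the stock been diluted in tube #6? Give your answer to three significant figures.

6.75 × 10^4

Step 1: 75 μL + 825 μL = 900 μL total → factor 900/75 = 12
Step 2: 15-fold → factor 15
Step 3: 150 μL brought to 450 μL → factor 450/150 = 3
Step 4: 10 μL + 10 μL = 20 μL total → factor 20/10 = 2
Step 5: 20 μL + 480 μL = 500 μL total → factor 500/20 = 25
Step 6: 0.2 mL brought to 0.5 mL → factor 0.5/0.2 = 2.5
Overall dilution factor = 12 × 15 × 3 × 2 × 25 × 2.5 = 67500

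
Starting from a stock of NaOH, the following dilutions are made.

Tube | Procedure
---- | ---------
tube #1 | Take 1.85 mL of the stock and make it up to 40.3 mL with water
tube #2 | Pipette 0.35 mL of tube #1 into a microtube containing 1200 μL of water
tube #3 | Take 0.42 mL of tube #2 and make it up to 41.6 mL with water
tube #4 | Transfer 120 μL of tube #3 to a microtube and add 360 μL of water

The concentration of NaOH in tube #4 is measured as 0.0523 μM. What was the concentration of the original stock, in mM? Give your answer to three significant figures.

Step 1: 1.85 mL brought to 40.3 mL → factor 40.3/1.85 = 21.784
Step 2: 0.35 mL + 1200 μL = 1.55 mL total → factor 1.55/0.35 = 4.4286
Step 3: 0.42 mL brought to 41.6 mL → factor 41.6/0.42 = 99.048
Step 4: 120 μL + 360 μL = 480 μL total → factor 480/120 = 4
Overall dilution factor = 21.784 × 4.4286 × 99.048 × 4 = 38221
Stock = 0.0523 μM × 38221 = 1999 μM = 2.00 mM

2.00 mM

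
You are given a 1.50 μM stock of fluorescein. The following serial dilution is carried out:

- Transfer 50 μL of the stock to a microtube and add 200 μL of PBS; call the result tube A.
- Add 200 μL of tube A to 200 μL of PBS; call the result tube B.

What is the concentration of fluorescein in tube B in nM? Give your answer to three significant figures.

Step 1: 50 μL + 200 μL = 250 μL total → factor 250/50 = 5
Step 2: 200 μL + 200 μL = 400 μL total → factor 400/200 = 2
Overall dilution factor = 5 × 2 = 10
Final = 1.50 μM / 10 = 0.1500 μM = 150 nM

150 nM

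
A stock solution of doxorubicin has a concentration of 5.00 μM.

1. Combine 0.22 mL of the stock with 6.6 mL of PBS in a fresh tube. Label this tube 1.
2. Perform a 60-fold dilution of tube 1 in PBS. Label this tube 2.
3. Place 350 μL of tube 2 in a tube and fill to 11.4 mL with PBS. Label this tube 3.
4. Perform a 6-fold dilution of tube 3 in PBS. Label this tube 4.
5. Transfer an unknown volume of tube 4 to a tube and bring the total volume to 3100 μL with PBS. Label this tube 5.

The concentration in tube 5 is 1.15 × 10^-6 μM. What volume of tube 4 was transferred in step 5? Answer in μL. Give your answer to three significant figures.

259 μL

Step 1: 0.22 mL + 6.6 mL = 6.82 mL total → factor 6.82/0.22 = 31
Step 2: 60-fold → factor 60
Step 3: 350 μL brought to 11.4 mL → factor 11400/350 = 32.571
Step 4: 6-fold → factor 6
Step 5: v brought to 3100 μL → factor = 3100 μL/v
Product of known-step factors = 3.635 × 10^5
Overall factor = 5.00 μM / (1.15 × 10^-6 μM) = 4.3478 × 10^6
Step-5 factor = 4.3478 × 10^6 / 3.635 × 10^5 = 11.961
v = 3100 μL / 11.961 = 259 μL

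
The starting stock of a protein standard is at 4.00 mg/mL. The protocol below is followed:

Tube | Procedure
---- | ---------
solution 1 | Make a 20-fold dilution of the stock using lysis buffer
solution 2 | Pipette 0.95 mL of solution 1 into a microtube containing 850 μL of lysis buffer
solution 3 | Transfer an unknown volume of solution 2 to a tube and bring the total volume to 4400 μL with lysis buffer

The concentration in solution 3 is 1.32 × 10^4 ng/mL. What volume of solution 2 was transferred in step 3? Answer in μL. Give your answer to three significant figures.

Step 1: 20-fold → factor 20
Step 2: 0.95 mL + 850 μL = 1.8 mL total → factor 1.8/0.95 = 1.8947
Step 3: v brought to 4400 μL → factor = 4400 μL/v
Product of known-step factors = 37.895
Overall factor = 4.00 mg/mL / (1.32 × 10^4 ng/mL) = 303.03
Step-3 factor = 303.03 / 37.895 = 7.9966
v = 4400 μL / 7.9966 = 550 μL

550 μL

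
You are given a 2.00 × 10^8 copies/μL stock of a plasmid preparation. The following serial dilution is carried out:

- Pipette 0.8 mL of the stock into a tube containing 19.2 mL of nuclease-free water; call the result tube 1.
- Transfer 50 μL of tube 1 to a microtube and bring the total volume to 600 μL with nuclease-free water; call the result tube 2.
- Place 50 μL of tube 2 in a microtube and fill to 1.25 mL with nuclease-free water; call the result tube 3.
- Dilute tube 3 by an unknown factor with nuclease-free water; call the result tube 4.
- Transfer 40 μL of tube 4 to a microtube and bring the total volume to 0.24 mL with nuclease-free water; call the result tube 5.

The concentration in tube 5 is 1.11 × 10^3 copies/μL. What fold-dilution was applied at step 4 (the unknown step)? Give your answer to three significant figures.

4.00-fold

Step 1: 0.8 mL + 19.2 mL = 20 mL total → factor 20/0.8 = 25
Step 2: 50 μL brought to 600 μL → factor 600/50 = 12
Step 3: 50 μL brought to 1.25 mL → factor 1250/50 = 25
Step 4: unknown factor x
Step 5: 40 μL brought to 0.24 mL → factor 240/40 = 6
Product of known-step factors = 45000
Overall factor = 2.00 × 10^8 copies/μL / (1.11 × 10^3 copies/μL) = 1.8018 × 10^5
x = 1.8018 × 10^5 / 45000 = 4.00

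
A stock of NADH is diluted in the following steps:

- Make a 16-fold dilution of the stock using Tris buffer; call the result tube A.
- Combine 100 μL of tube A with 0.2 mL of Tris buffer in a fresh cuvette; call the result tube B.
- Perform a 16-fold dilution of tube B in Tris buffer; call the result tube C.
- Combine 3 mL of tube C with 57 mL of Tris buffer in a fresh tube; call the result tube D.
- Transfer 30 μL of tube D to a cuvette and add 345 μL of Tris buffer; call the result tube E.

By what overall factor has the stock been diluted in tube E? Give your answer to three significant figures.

Step 1: 16-fold → factor 16
Step 2: 100 μL + 0.2 mL = 300 μL total → factor 300/100 = 3
Step 3: 16-fold → factor 16
Step 4: 3 mL + 57 mL = 60 mL total → factor 60/3 = 20
Step 5: 30 μL + 345 μL = 375 μL total → factor 375/30 = 12.5
Overall dilution factor = 16 × 3 × 16 × 20 × 12.5 = 1.92 × 10^5

1.92 × 10^5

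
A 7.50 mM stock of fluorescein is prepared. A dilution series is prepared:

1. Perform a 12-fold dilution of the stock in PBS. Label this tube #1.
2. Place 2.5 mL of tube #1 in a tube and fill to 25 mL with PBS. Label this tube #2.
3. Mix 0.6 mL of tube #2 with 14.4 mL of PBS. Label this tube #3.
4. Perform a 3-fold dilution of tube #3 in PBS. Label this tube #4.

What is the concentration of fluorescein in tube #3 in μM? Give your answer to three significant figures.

Step 1: 12-fold → factor 12
Step 2: 2.5 mL brought to 25 mL → factor 25/2.5 = 10
Step 3: 0.6 mL + 14.4 mL = 15 mL total → factor 15/0.6 = 25
Dilution factor through tube #3 = 12 × 10 × 25 = 3000
[tube #3] = 7.50 mM / 3000 = 0.002500 mM = 2.50 μM

2.50 μM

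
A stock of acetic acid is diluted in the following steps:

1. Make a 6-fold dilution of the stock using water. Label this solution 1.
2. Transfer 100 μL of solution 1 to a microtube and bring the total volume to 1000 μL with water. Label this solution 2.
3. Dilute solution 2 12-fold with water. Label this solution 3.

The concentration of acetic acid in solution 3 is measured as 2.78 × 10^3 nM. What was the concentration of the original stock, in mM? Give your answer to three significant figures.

2.00 mM

Step 1: 6-fold → factor 6
Step 2: 100 μL brought to 1000 μL → factor 1000/100 = 10
Step 3: 12-fold → factor 12
Overall dilution factor = 6 × 10 × 12 = 720
Stock = 2.78 × 10^3 nM × 720 = 2.002 × 10^6 nM = 2.00 mM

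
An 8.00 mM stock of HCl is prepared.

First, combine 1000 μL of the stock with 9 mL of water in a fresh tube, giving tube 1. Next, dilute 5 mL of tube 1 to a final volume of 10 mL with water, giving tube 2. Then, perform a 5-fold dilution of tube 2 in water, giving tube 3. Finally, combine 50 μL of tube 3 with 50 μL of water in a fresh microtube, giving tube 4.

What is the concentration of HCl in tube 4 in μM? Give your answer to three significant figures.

Step 1: 1000 μL + 9 mL = 10000 μL total → factor 10000/1000 = 10
Step 2: 5 mL brought to 10 mL → factor 10/5 = 2
Step 3: 5-fold → factor 5
Step 4: 50 μL + 50 μL = 100 μL total → factor 100/50 = 2
Dilution factor through tube 4 = 10 × 2 × 5 × 2 = 200
[tube 4] = 8.00 mM / 200 = 0.04000 mM = 40.0 μM

40.0 μM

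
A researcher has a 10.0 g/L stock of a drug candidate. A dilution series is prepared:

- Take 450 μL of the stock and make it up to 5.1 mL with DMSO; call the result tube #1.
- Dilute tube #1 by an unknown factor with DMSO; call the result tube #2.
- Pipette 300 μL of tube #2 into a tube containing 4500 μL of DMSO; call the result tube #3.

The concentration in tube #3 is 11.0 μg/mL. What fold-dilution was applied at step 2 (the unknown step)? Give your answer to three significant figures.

5.01-fold

Step 1: 450 μL brought to 5.1 mL → factor 5100/450 = 11.333
Step 2: unknown factor x
Step 3: 300 μL + 4500 μL = 4800 μL total → factor 4800/300 = 16
Product of known-step factors = 181.33
Overall factor = 10.0 g/L / (11.0 μg/mL) = 909.09
x = 909.09 / 181.33 = 5.01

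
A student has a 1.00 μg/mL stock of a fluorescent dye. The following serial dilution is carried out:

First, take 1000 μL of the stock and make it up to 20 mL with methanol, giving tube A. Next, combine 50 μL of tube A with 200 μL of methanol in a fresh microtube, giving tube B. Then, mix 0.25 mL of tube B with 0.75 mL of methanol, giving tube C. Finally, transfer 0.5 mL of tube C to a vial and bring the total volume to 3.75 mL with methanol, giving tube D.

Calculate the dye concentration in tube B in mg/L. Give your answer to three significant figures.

0.0100 mg/L

Step 1: 1000 μL brought to 20 mL → factor 20000/1000 = 20
Step 2: 50 μL + 200 μL = 250 μL total → factor 250/50 = 5
Dilution factor through tube B = 20 × 5 = 100
[tube B] = 1.00 μg/mL / 100 = 0.01000 μg/mL = 0.0100 mg/L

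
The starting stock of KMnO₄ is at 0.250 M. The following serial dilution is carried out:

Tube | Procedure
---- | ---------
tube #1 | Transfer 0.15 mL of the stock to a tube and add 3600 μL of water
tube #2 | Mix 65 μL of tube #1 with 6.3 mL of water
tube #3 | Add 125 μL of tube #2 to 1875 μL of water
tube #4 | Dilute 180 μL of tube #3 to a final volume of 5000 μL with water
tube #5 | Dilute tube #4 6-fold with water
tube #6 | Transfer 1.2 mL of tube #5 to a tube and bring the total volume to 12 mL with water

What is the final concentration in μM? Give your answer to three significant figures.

Step 1: 0.15 mL + 3600 μL = 3.75 mL total → factor 3.75/0.15 = 25
Step 2: 65 μL + 6.3 mL = 6365 μL total → factor 6365/65 = 97.923
Step 3: 125 μL + 1875 μL = 2000 μL total → factor 2000/125 = 16
Step 4: 180 μL brought to 5000 μL → factor 5000/180 = 27.778
Step 5: 6-fold → factor 6
Step 6: 1.2 mL brought to 12 mL → factor 12/1.2 = 10
Overall dilution factor = 25 × 97.923 × 16 × 27.778 × 6 × 10 = 6.5282 × 10^7
Final = 0.250 M / 6.5282 × 10^7 = 3.830 × 10^-9 M = 0.00383 μM

0.00383 μM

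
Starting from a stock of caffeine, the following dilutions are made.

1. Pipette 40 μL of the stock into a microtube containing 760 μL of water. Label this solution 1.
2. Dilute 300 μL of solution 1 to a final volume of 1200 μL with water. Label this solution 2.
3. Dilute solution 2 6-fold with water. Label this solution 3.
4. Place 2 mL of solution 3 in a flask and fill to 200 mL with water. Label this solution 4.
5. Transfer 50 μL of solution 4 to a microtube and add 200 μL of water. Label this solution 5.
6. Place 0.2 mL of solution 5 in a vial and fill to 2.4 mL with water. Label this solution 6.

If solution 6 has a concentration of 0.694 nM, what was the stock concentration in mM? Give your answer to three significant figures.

Step 1: 40 μL + 760 μL = 800 μL total → factor 800/40 = 20
Step 2: 300 μL brought to 1200 μL → factor 1200/300 = 4
Step 3: 6-fold → factor 6
Step 4: 2 mL brought to 200 mL → factor 200/2 = 100
Step 5: 50 μL + 200 μL = 250 μL total → factor 250/50 = 5
Step 6: 0.2 mL brought to 2.4 mL → factor 2.4/0.2 = 12
Overall dilution factor = 20 × 4 × 6 × 100 × 5 × 12 = 2.88 × 10^6
Stock = 0.694 nM × 2.88 × 10^6 = 1.999 × 10^6 nM = 2.00 mM

2.00 mM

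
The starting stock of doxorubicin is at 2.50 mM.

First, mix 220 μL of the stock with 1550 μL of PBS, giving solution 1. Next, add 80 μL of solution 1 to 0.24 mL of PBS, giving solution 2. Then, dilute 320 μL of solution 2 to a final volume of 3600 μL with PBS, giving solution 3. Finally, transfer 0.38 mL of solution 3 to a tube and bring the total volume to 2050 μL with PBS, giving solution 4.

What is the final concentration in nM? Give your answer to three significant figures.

1.28 × 10^3 nM

Step 1: 220 μL + 1550 μL = 1770 μL total → factor 1770/220 = 8.0455
Step 2: 80 μL + 0.24 mL = 320 μL total → factor 320/80 = 4
Step 3: 320 μL brought to 3600 μL → factor 3600/320 = 11.25
Step 4: 0.38 mL brought to 2050 μL → factor 2.05/0.38 = 5.3947
Overall dilution factor = 8.0455 × 4 × 11.25 × 5.3947 = 1953.1
Final = 2.50 mM / 1953.1 = 0.001280 mM = 1.28 × 10^3 nM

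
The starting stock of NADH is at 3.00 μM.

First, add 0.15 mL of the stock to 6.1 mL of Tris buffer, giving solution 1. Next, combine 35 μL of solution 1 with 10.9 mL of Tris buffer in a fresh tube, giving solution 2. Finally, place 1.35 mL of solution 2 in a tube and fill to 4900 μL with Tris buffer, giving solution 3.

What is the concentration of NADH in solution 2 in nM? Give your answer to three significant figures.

Step 1: 0.15 mL + 6.1 mL = 6.25 mL total → factor 6.25/0.15 = 41.667
Step 2: 35 μL + 10.9 mL = 10935 μL total → factor 10935/35 = 312.43
Dilution factor through solution 2 = 41.667 × 312.43 = 13018
[solution 2] = 3.00 μM / 13018 = 0.0002305 μM = 0.230 nM

0.230 nM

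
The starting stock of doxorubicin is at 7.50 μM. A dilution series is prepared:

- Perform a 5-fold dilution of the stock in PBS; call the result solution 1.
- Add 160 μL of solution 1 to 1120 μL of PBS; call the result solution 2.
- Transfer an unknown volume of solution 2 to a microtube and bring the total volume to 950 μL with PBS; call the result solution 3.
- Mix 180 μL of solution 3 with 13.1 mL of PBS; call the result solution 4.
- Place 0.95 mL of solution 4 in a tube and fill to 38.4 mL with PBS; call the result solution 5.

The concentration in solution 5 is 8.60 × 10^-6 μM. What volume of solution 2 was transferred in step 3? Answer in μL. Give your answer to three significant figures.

130 μL

Step 1: 5-fold → factor 5
Step 2: 160 μL + 1120 μL = 1280 μL total → factor 1280/160 = 8
Step 3: v brought to 950 μL → factor = 950 μL/v
Step 4: 180 μL + 13.1 mL = 13280 μL total → factor 13280/180 = 73.778
Step 5: 0.95 mL brought to 38.4 mL → factor 38.4/0.95 = 40.421
Product of known-step factors = 1.1929 × 10^5
Overall factor = 7.50 μM / (8.60 × 10^-6 μM) = 8.7209 × 10^5
Step-3 factor = 8.7209 × 10^5 / 1.1929 × 10^5 = 7.3109
v = 950 μL / 7.3109 = 130 μL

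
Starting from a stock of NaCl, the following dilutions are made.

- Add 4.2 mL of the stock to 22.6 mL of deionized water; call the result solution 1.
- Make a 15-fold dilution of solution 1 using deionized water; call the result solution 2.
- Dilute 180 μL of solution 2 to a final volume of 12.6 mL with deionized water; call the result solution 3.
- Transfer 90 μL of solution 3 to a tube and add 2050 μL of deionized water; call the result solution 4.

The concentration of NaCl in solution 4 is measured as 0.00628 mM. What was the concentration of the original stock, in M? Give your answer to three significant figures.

Step 1: 4.2 mL + 22.6 mL = 26.8 mL total → factor 26.8/4.2 = 6.381
Step 2: 15-fold → factor 15
Step 3: 180 μL brought to 12.6 mL → factor 12600/180 = 70
Step 4: 90 μL + 2050 μL = 2140 μL total → factor 2140/90 = 23.778
Overall dilution factor = 6.381 × 15 × 70 × 23.778 = 1.5931 × 10^5
Stock = 0.00628 mM × 1.5931 × 10^5 = 1000 mM = 1.00 M

1.00 M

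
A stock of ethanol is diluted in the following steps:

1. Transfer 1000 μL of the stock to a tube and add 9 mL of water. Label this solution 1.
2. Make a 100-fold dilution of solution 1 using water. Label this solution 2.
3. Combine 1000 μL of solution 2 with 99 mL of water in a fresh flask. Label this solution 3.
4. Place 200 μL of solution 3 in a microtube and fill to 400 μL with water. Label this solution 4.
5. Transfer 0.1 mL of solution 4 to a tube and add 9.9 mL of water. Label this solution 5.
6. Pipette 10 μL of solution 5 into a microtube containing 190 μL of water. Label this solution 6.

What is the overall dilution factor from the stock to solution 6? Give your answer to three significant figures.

4.00 × 10^8

Step 1: 1000 μL + 9 mL = 10000 μL total → factor 10000/1000 = 10
Step 2: 100-fold → factor 100
Step 3: 1000 μL + 99 mL = 1 × 10^5 μL total → factor 1 × 10^5/1000 = 100
Step 4: 200 μL brought to 400 μL → factor 400/200 = 2
Step 5: 0.1 mL + 9.9 mL = 10 mL total → factor 10/0.1 = 100
Step 6: 10 μL + 190 μL = 200 μL total → factor 200/10 = 20
Overall dilution factor = 10 × 100 × 100 × 2 × 100 × 20 = 4 × 10^8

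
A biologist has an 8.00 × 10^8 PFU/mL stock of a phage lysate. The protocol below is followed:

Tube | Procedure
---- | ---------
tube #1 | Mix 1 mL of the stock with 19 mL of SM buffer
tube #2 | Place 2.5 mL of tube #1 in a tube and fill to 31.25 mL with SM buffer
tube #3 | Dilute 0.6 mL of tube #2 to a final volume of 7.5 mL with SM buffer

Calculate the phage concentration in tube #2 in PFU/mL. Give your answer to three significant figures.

Step 1: 1 mL + 19 mL = 20 mL total → factor 20/1 = 20
Step 2: 2.5 mL brought to 31.25 mL → factor 31.25/2.5 = 12.5
Dilution factor through tube #2 = 20 × 12.5 = 250
[tube #2] = 8.00 × 10^8 PFU/mL / 250 = 3.20 × 10^6 PFU/mL

3.20 × 10^6 PFU/mL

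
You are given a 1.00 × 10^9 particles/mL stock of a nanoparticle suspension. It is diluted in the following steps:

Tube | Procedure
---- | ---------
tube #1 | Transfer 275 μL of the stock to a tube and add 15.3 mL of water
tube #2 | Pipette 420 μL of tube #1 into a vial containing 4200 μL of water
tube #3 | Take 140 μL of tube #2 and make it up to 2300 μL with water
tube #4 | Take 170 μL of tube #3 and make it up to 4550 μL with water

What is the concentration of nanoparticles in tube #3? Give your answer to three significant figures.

9.77 × 10^4 particles/mL

Step 1: 275 μL + 15.3 mL = 15575 μL total → factor 15575/275 = 56.636
Step 2: 420 μL + 4200 μL = 4620 μL total → factor 4620/420 = 11
Step 3: 140 μL brought to 2300 μL → factor 2300/140 = 16.429
Dilution factor through tube #3 = 56.636 × 11 × 16.429 = 10235
[tube #3] = 1.00 × 10^9 particles/mL / 10235 = 9.77 × 10^4 particles/mL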